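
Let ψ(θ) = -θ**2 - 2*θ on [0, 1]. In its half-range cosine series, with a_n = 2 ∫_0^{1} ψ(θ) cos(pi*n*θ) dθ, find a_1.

12/pi**2

a_1 = 2 ∫_0^{1} (-θ**2 - 2*θ) cos(pi*θ) dθ.
Integrating by parts twice (tabular method), an antiderivative of (-θ**2 - 2*θ) cos(pi*θ) is -θ**2*sin(pi*θ)/pi - 2*θ*sin(pi*θ)/pi - 2*θ*cos(pi*θ)/pi**2 + 2*sin(pi*θ)/pi**3 - 2*cos(pi*θ)/pi**2; evaluating from 0 to 1: ∫_{0}^{1} (-θ**2 - 2*θ) cos(pi*θ) dθ = (4/pi**2) - (-2/pi**2) = 6/pi**2.
Hence a_1 = 2·(6/pi**2) = 12/pi**2.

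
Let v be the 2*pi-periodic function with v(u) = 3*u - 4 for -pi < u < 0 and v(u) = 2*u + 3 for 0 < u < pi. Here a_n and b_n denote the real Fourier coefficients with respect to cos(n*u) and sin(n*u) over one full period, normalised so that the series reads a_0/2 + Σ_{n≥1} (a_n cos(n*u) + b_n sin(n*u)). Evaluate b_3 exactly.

(14 + 5*pi)/(3*pi)

b_3 = 1/pi ∫_{-pi}^{pi} v(u) sin(3*u) du.
Split the integral at the breakpoints.
Integrating by parts (boundary term plus one more integral), an antiderivative of (3*u - 4) sin(3*u) is -u*cos(3*u) + sin(3*u)/3 + 4*cos(3*u)/3; evaluating from -pi to 0: ∫_{-pi}^{0} (3*u - 4) sin(3*u) du = (4/3) - (-pi - 4/3) = 8/3 + pi.
Integrating by parts (boundary term plus one more integral), an antiderivative of (2*u + 3) sin(3*u) is -2*u*cos(3*u)/3 + 2*sin(3*u)/9 - cos(3*u); evaluating from 0 to pi: ∫_{0}^{pi} (2*u + 3) sin(3*u) du = (1 + 2*pi/3) - (-1) = 2 + 2*pi/3.
Summing the pieces and multiplying by (1/pi) gives b_3 = (14 + 5*pi)/(3*pi).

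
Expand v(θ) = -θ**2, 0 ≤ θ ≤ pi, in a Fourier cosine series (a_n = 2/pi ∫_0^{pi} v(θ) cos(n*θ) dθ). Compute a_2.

a_2 = 2/pi ∫_0^{pi} (-θ**2) cos(2*θ) dθ.
Integrating by parts twice (tabular method), an antiderivative of (-θ**2) cos(2*θ) is -θ**2*sin(2*θ)/2 - θ*cos(2*θ)/2 + sin(2*θ)/4; evaluating from 0 to pi: ∫_{0}^{pi} (-θ**2) cos(2*θ) dθ = (-pi/2) - (0) = -pi/2.
Hence a_2 = (2/pi)·(-pi/2) = -1.

-1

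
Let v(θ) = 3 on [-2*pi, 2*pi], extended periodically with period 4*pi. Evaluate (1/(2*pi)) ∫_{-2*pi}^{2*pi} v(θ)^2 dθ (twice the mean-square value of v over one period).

18

(1/(2*pi)) ∫_{-2*pi}^{2*pi} v(θ)^2 dθ = (1/(2*pi)) · (36*pi) = 18.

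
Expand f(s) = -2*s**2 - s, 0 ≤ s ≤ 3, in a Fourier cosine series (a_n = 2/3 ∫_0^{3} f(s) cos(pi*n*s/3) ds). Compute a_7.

a_7 = 2/3 ∫_0^{3} (-2*s**2 - s) cos(7*pi*s/3) ds.
Integrating by parts twice (tabular method), an antiderivative of (-2*s**2 - s) cos(7*pi*s/3) is -6*s**2*sin(7*pi*s/3)/(7*pi) - 3*s*sin(7*pi*s/3)/(7*pi) - 36*s*cos(7*pi*s/3)/(49*pi**2) + 108*sin(7*pi*s/3)/(343*pi**3) - 9*cos(7*pi*s/3)/(49*pi**2); evaluating from 0 to 3: ∫_{0}^{3} (-2*s**2 - s) cos(7*pi*s/3) ds = (117/(49*pi**2)) - (-9/(49*pi**2)) = 18/(7*pi**2).
Hence a_7 = (2/3)·(18/(7*pi**2)) = 12/(7*pi**2).

12/(7*pi**2)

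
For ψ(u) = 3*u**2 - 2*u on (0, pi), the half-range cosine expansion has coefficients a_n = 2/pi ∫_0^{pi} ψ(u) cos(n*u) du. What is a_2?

a_2 = 2/pi ∫_0^{pi} (3*u**2 - 2*u) cos(2*u) du.
Integrating by parts twice (tabular method), an antiderivative of (3*u**2 - 2*u) cos(2*u) is 3*u**2*sin(2*u)/2 - u*sin(2*u) + 3*u*cos(2*u)/2 - 3*sin(2*u)/4 - cos(2*u)/2; evaluating from 0 to pi: ∫_{0}^{pi} (3*u**2 - 2*u) cos(2*u) du = (-1/2 + 3*pi/2) - (-1/2) = 3*pi/2.
Hence a_2 = (2/pi)·(3*pi/2) = 3.

3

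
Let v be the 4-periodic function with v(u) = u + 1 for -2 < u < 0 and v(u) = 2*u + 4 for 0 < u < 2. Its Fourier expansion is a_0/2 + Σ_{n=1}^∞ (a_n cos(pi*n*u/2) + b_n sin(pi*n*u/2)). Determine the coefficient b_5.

b_5 = 1/2 ∫_{-2}^{2} v(u) sin(5*pi*u/2) du.
Split the integral at the breakpoints.
Integrating by parts (boundary term plus one more integral), an antiderivative of (u + 1) sin(5*pi*u/2) is -2*u*cos(5*pi*u/2)/(5*pi) + 4*sin(5*pi*u/2)/(25*pi**2) - 2*cos(5*pi*u/2)/(5*pi); evaluating from -2 to 0: ∫_{-2}^{0} (u + 1) sin(5*pi*u/2) du = (-2/(5*pi)) - (-2/(5*pi)) = 0.
Integrating by parts (boundary term plus one more integral), an antiderivative of (2*u + 4) sin(5*pi*u/2) is -4*u*cos(5*pi*u/2)/(5*pi) + 8*sin(5*pi*u/2)/(25*pi**2) - 8*cos(5*pi*u/2)/(5*pi); evaluating from 0 to 2: ∫_{0}^{2} (2*u + 4) sin(5*pi*u/2) du = (16/(5*pi)) - (-8/(5*pi)) = 24/(5*pi).
Summing the pieces and multiplying by (1/2) gives b_5 = 12/(5*pi).

12/(5*pi)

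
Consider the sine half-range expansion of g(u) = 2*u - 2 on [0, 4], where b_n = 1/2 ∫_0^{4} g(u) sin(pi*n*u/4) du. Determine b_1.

b_1 = 1/2 ∫_0^{4} (2*u - 2) sin(pi*u/4) du.
Integrating by parts (boundary term plus one more integral), an antiderivative of (2*u - 2) sin(pi*u/4) is -8*u*cos(pi*u/4)/pi + 32*sin(pi*u/4)/pi**2 + 8*cos(pi*u/4)/pi; evaluating from 0 to 4: ∫_{0}^{4} (2*u - 2) sin(pi*u/4) du = (24/pi) - (8/pi) = 16/pi.
Hence b_1 = (1/2)·(16/pi) = 8/pi.

8/pi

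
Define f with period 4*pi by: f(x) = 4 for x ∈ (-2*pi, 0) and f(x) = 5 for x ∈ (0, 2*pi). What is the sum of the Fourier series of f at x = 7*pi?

x = 7*pi differs from x = -pi by 2 full period(s), and the series is 4*pi-periodic.
f is continuous at x = -pi with value 4, so the series converges to 4 there.

4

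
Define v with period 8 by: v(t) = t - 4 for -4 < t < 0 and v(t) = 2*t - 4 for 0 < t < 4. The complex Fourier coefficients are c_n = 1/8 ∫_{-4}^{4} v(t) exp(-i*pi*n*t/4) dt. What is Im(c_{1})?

-6/pi

Since v is real-valued, Im(c_{1}) = -1/8 ∫_{-4}^{4} v(t) sin(pi*t/4) dt = -b_{1}/2.
Split the integral at the breakpoints.
Integrating by parts (boundary term plus one more integral), an antiderivative of (t - 4) sin(pi*t/4) is -4*t*cos(pi*t/4)/pi + 16*sin(pi*t/4)/pi**2 + 16*cos(pi*t/4)/pi; evaluating from -4 to 0: ∫_{-4}^{0} (t - 4) sin(pi*t/4) dt = (16/pi) - (-32/pi) = 48/pi.
Integrating by parts (boundary term plus one more integral), an antiderivative of (2*t - 4) sin(pi*t/4) is -8*t*cos(pi*t/4)/pi + 32*sin(pi*t/4)/pi**2 + 16*cos(pi*t/4)/pi; evaluating from 0 to 4: ∫_{0}^{4} (2*t - 4) sin(pi*t/4) dt = (16/pi) - (16/pi) = 0.
So ∫_{-4}^{4} v(t) sin(pi*t/4) dt = 48/pi.
Hence Im(c_{1}) = (-1/8)·(48/pi) = -6/pi.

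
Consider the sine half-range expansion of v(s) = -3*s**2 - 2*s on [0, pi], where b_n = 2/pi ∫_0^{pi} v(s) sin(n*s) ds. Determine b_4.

b_4 = 2/pi ∫_0^{pi} (-3*s**2 - 2*s) sin(4*s) ds.
Integrating by parts twice (tabular method), an antiderivative of (-3*s**2 - 2*s) sin(4*s) is 3*s**2*cos(4*s)/4 - 3*s*sin(4*s)/8 + s*cos(4*s)/2 - sin(4*s)/8 - 3*cos(4*s)/32; evaluating from 0 to pi: ∫_{0}^{pi} (-3*s**2 - 2*s) sin(4*s) ds = (-3/32 + pi/2 + 3*pi**2/4) - (-3/32) = pi*(2 + 3*pi)/4.
Hence b_4 = (2/pi)·(pi*(2 + 3*pi)/4) = 1 + 3*pi/2.

1 + 3*pi/2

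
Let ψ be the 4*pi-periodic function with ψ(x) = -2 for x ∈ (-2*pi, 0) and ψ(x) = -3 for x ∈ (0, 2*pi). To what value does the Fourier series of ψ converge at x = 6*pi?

-5/2

x = 6*pi differs from x = 2*pi by 1 full period(s), and the series is 4*pi-periodic.
At x = 2*pi the one-sided limits are ψ(2*pi^-) = -3 and ψ(2*pi^+) = -2.
By Dirichlet's theorem the series converges to their average, [(-3) + (-2)]/2 = -5/2.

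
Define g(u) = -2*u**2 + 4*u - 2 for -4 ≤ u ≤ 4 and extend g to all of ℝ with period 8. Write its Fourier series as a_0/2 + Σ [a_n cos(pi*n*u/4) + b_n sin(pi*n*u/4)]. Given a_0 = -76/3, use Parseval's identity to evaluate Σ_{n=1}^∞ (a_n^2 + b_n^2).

15872/45

Parseval: a_0^2/2 + Σ_{n≥1} (a_n^2+b_n^2) = 1/4 ∫_{-4}^{4} g(u)^2 du = 3368/5.
Subtract a_0^2/2 = 2888/9: Σ (a_n^2+b_n^2) = 15872/45.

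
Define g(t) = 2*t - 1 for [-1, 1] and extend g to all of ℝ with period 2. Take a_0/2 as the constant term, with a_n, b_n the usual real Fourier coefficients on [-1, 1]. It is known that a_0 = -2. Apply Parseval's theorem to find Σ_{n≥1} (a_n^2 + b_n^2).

Parseval: a_0^2/2 + Σ_{n≥1} (a_n^2+b_n^2) = ∫_{-1}^{1} g(t)^2 dt = 14/3.
Subtract a_0^2/2 = 2: Σ (a_n^2+b_n^2) = 8/3.

8/3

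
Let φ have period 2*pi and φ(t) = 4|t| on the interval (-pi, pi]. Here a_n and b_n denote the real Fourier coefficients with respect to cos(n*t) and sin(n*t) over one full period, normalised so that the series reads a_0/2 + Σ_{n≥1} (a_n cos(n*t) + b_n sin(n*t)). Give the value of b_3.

0

b_3 = 1/pi ∫_{-pi}^{pi} φ(t) sin(3*t) dt.
φ is even and sin(3*t) is odd, so the integrand is odd over a symmetric interval and the integral vanishes.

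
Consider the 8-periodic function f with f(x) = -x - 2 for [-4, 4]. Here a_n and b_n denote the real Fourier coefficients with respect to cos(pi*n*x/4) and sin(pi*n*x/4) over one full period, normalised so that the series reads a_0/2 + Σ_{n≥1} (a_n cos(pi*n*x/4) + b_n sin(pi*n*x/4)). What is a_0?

a_0 = 1/4 ∫_{-4}^{4} f(x) dx = 1/4 · (-16) = -4.

-4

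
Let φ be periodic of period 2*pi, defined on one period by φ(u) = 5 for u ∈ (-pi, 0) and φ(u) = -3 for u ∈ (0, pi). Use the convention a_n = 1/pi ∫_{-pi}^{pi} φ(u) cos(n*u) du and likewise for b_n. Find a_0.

a_0 = 1/pi ∫_{-pi}^{pi} φ(u) du = 1/pi · (2*pi) = 2.

2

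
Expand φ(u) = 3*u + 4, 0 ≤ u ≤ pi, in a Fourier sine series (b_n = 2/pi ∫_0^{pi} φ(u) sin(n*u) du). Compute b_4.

b_4 = 2/pi ∫_0^{pi} (3*u + 4) sin(4*u) du.
Integrating by parts (boundary term plus one more integral), an antiderivative of (3*u + 4) sin(4*u) is -3*u*cos(4*u)/4 + 3*sin(4*u)/16 - cos(4*u); evaluating from 0 to pi: ∫_{0}^{pi} (3*u + 4) sin(4*u) du = (-3*pi/4 - 1) - (-1) = -3*pi/4.
Hence b_4 = (2/pi)·(-3*pi/4) = -3/2.

-3/2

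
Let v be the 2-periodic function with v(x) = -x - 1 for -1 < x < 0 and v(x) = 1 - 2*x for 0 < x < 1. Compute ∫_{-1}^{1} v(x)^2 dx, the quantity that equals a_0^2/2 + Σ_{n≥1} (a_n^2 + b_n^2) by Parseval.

∫_{-1}^{1} v(x)^2 dx = 2/3.

2/3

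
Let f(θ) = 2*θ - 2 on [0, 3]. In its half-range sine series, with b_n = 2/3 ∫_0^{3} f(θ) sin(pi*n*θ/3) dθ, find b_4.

b_4 = 2/3 ∫_0^{3} (2*θ - 2) sin(4*pi*θ/3) dθ.
Integrating by parts (boundary term plus one more integral), an antiderivative of (2*θ - 2) sin(4*pi*θ/3) is -3*θ*cos(4*pi*θ/3)/(2*pi) + 9*sin(4*pi*θ/3)/(8*pi**2) + 3*cos(4*pi*θ/3)/(2*pi); evaluating from 0 to 3: ∫_{0}^{3} (2*θ - 2) sin(4*pi*θ/3) dθ = (-3/pi) - (3/(2*pi)) = -9/(2*pi).
Hence b_4 = (2/3)·(-9/(2*pi)) = -3/pi.

-3/pi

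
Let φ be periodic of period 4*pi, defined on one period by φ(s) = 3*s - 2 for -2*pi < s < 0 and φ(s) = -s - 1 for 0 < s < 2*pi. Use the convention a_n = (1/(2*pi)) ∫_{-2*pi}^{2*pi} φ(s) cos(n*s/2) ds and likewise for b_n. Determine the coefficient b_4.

-1

b_4 = (1/(2*pi)) ∫_{-2*pi}^{2*pi} φ(s) sin(2*s) ds.
Split the integral at the breakpoints.
Integrating by parts (boundary term plus one more integral), an antiderivative of (3*s - 2) sin(2*s) is -3*s*cos(2*s)/2 + 3*sin(2*s)/4 + cos(2*s); evaluating from -2*pi to 0: ∫_{-2*pi}^{0} (3*s - 2) sin(2*s) ds = (1) - (1 + 3*pi) = -3*pi.
Integrating by parts (boundary term plus one more integral), an antiderivative of (-s - 1) sin(2*s) is s*cos(2*s)/2 - sin(2*s)/4 + cos(2*s)/2; evaluating from 0 to 2*pi: ∫_{0}^{2*pi} (-s - 1) sin(2*s) ds = (1/2 + pi) - (1/2) = pi.
Summing the pieces and multiplying by (1/(2*pi)) gives b_4 = -1.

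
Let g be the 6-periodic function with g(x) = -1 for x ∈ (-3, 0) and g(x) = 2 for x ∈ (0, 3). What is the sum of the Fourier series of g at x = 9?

1/2

x = 9 differs from x = -3 by 2 full period(s), and the series is 6-periodic.
At x = -3 the one-sided limits are g(-3^-) = 2 and g(-3^+) = -1.
By Dirichlet's theorem the series converges to their average, [(2) + (-1)]/2 = 1/2.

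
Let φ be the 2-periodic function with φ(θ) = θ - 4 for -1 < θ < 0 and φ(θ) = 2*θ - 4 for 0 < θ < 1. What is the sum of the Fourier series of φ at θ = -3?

θ = -3 differs from θ = -1 by -1 full period(s), and the series is 2-periodic.
At θ = -1 the one-sided limits are φ(-1^-) = -2 and φ(-1^+) = -5.
By Dirichlet's theorem the series converges to their average, [(-2) + (-5)]/2 = -7/2.

-7/2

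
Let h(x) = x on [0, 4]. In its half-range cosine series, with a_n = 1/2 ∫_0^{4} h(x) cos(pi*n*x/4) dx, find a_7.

a_7 = 1/2 ∫_0^{4} (x) cos(7*pi*x/4) dx.
Integrating by parts (boundary term plus one more integral), an antiderivative of (x) cos(7*pi*x/4) is 4*x*sin(7*pi*x/4)/(7*pi) + 16*cos(7*pi*x/4)/(49*pi**2); evaluating from 0 to 4: ∫_{0}^{4} (x) cos(7*pi*x/4) dx = (-16/(49*pi**2)) - (16/(49*pi**2)) = -32/(49*pi**2).
Hence a_7 = (1/2)·(-32/(49*pi**2)) = -16/(49*pi**2).

-16/(49*pi**2)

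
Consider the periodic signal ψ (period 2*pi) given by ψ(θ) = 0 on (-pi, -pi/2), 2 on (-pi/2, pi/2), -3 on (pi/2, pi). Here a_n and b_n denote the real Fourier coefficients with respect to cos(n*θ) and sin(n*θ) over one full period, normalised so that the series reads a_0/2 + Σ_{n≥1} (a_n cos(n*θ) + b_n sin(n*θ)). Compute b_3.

-1/pi

b_3 = 1/pi ∫_{-pi}^{pi} ψ(θ) sin(3*θ) dθ.
Split the integral at the breakpoints.
∫_{-pi}^{-pi/2} (0) sin(3*θ) dθ = 0.
Directly, an antiderivative of (2) sin(3*θ) is -2*cos(3*θ)/3; evaluating from -pi/2 to pi/2: ∫_{-pi/2}^{pi/2} (2) sin(3*θ) dθ = (0) - (0) = 0.
Directly, an antiderivative of (-3) sin(3*θ) is cos(3*θ); evaluating from pi/2 to pi: ∫_{pi/2}^{pi} (-3) sin(3*θ) dθ = (-1) - (0) = -1.
Summing the pieces and multiplying by (1/pi) gives b_3 = -1/pi.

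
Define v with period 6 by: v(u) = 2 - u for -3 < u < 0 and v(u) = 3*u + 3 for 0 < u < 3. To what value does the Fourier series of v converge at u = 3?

17/2

At u = 3 the one-sided limits are v(3^-) = 12 and v(3^+) = 5.
By Dirichlet's theorem the series converges to their average, [(12) + (5)]/2 = 17/2.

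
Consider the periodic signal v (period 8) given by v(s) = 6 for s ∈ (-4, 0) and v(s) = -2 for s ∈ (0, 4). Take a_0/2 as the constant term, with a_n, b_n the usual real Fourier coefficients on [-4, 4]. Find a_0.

4

a_0 = 1/4 ∫_{-4}^{4} v(s) ds = 1/4 · (16) = 4.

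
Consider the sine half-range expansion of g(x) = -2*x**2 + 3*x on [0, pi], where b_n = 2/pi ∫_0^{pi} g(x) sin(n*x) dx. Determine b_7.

2*(-98*pi**2 + 8 + 147*pi)/(343*pi)

b_7 = 2/pi ∫_0^{pi} (-2*x**2 + 3*x) sin(7*x) dx.
Integrating by parts twice (tabular method), an antiderivative of (-2*x**2 + 3*x) sin(7*x) is 2*x**2*cos(7*x)/7 - 4*x*sin(7*x)/49 - 3*x*cos(7*x)/7 + 3*sin(7*x)/49 - 4*cos(7*x)/343; evaluating from 0 to pi: ∫_{0}^{pi} (-2*x**2 + 3*x) sin(7*x) dx = (-2*pi**2/7 + 4/343 + 3*pi/7) - (-4/343) = -2*pi**2/7 + 8/343 + 3*pi/7.
Hence b_7 = (2/pi)·(-2*pi**2/7 + 8/343 + 3*pi/7) = 2*(-98*pi**2 + 8 + 147*pi)/(343*pi).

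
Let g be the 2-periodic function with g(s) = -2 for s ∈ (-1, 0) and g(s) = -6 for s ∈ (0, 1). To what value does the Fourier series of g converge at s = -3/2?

-6

s = -3/2 differs from s = 1/2 by -1 full period(s), and the series is 2-periodic.
g is continuous at s = 1/2 with value -6, so the series converges to -6 there.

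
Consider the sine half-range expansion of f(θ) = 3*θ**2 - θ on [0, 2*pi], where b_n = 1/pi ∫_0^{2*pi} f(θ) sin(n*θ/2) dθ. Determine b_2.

2 - 12*pi

b_2 = 1/pi ∫_0^{2*pi} (3*θ**2 - θ) sin(θ) dθ.
Integrating by parts twice (tabular method), an antiderivative of (3*θ**2 - θ) sin(θ) is -3*θ**2*cos(θ) + 6*θ*sin(θ) + θ*cos(θ) - sin(θ) + 6*cos(θ); evaluating from 0 to 2*pi: ∫_{0}^{2*pi} (3*θ**2 - θ) sin(θ) dθ = (-12*pi**2 + 6 + 2*pi) - (6) = 2*pi*(1 - 6*pi).
Hence b_2 = (1/pi)·(2*pi*(1 - 6*pi)) = 2 - 12*pi.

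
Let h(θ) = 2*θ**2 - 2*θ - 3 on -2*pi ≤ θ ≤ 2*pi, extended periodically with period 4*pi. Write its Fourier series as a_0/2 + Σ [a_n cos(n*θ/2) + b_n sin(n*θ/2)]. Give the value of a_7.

a_7 = (1/(2*pi)) ∫_{-2*pi}^{2*pi} h(θ) cos(7*θ/2) dθ.
Integrating by parts twice (tabular method), an antiderivative of (2*θ**2 - 2*θ - 3) cos(7*θ/2) is 4*θ**2*sin(7*θ/2)/7 - 4*θ*sin(7*θ/2)/7 + 16*θ*cos(7*θ/2)/49 - 326*sin(7*θ/2)/343 - 8*cos(7*θ/2)/49; evaluating from -2*pi to 2*pi: ∫_{-2*pi}^{2*pi} (2*θ**2 - 2*θ - 3) cos(7*θ/2) dθ = (8/49 - 32*pi/49) - (8/49 + 32*pi/49) = -64*pi/49.
Hence a_7 = (1/(2*pi))·(-64*pi/49) = -32/49.

-32/49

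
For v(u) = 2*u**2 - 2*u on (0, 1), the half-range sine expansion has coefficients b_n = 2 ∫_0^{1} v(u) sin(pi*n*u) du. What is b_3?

b_3 = 2 ∫_0^{1} (2*u**2 - 2*u) sin(3*pi*u) du.
Integrating by parts twice (tabular method), an antiderivative of (2*u**2 - 2*u) sin(3*pi*u) is -2*u**2*cos(3*pi*u)/(3*pi) + 4*u*sin(3*pi*u)/(9*pi**2) + 2*u*cos(3*pi*u)/(3*pi) - 2*sin(3*pi*u)/(9*pi**2) + 4*cos(3*pi*u)/(27*pi**3); evaluating from 0 to 1: ∫_{0}^{1} (2*u**2 - 2*u) sin(3*pi*u) du = (-4/(27*pi**3)) - (4/(27*pi**3)) = -8/(27*pi**3).
Hence b_3 = 2·(-8/(27*pi**3)) = -16/(27*pi**3).

-16/(27*pi**3)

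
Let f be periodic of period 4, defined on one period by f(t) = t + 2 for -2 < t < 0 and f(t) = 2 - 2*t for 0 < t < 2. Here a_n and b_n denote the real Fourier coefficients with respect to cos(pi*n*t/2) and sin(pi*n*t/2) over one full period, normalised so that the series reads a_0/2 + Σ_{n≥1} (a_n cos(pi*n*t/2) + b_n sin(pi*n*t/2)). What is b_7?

b_7 = 1/2 ∫_{-2}^{2} f(t) sin(7*pi*t/2) dt.
Split the integral at the breakpoints.
Integrating by parts (boundary term plus one more integral), an antiderivative of (t + 2) sin(7*pi*t/2) is -2*t*cos(7*pi*t/2)/(7*pi) + 4*sin(7*pi*t/2)/(49*pi**2) - 4*cos(7*pi*t/2)/(7*pi); evaluating from -2 to 0: ∫_{-2}^{0} (t + 2) sin(7*pi*t/2) dt = (-4/(7*pi)) - (0) = -4/(7*pi).
Integrating by parts (boundary term plus one more integral), an antiderivative of (2 - 2*t) sin(7*pi*t/2) is 4*t*cos(7*pi*t/2)/(7*pi) - 8*sin(7*pi*t/2)/(49*pi**2) - 4*cos(7*pi*t/2)/(7*pi); evaluating from 0 to 2: ∫_{0}^{2} (2 - 2*t) sin(7*pi*t/2) dt = (-4/(7*pi)) - (-4/(7*pi)) = 0.
Summing the pieces and multiplying by (1/2) gives b_7 = -2/(7*pi).

-2/(7*pi)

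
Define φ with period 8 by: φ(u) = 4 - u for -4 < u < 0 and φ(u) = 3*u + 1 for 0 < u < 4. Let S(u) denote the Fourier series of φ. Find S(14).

u = 14 differs from u = -2 by 2 full period(s), and the series is 8-periodic.
φ is continuous at u = -2 with value 6, so the series converges to 6 there.

6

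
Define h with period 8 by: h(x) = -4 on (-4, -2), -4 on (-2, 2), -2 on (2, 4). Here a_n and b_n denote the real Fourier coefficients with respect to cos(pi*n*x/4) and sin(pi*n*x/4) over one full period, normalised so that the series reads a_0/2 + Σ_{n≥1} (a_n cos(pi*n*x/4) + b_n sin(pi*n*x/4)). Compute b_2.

-2/pi

b_2 = 1/4 ∫_{-4}^{4} h(x) sin(pi*x/2) dx.
Split the integral at the breakpoints.
Directly, an antiderivative of (-4) sin(pi*x/2) is 8*cos(pi*x/2)/pi; evaluating from -4 to -2: ∫_{-4}^{-2} (-4) sin(pi*x/2) dx = (-8/pi) - (8/pi) = -16/pi.
Directly, an antiderivative of (-4) sin(pi*x/2) is 8*cos(pi*x/2)/pi; evaluating from -2 to 2: ∫_{-2}^{2} (-4) sin(pi*x/2) dx = (-8/pi) - (-8/pi) = 0.
Directly, an antiderivative of (-2) sin(pi*x/2) is 4*cos(pi*x/2)/pi; evaluating from 2 to 4: ∫_{2}^{4} (-2) sin(pi*x/2) dx = (4/pi) - (-4/pi) = 8/pi.
Summing the pieces and multiplying by (1/4) gives b_2 = -2/pi.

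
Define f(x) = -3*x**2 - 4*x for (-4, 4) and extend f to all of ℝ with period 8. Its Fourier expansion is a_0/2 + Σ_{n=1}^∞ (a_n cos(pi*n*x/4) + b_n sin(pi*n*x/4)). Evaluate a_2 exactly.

a_2 = 1/4 ∫_{-4}^{4} f(x) cos(pi*x/2) dx.
Integrating by parts twice (tabular method), an antiderivative of (-3*x**2 - 4*x) cos(pi*x/2) is -6*x**2*sin(pi*x/2)/pi - 8*x*sin(pi*x/2)/pi - 24*x*cos(pi*x/2)/pi**2 + 48*sin(pi*x/2)/pi**3 - 16*cos(pi*x/2)/pi**2; evaluating from -4 to 4: ∫_{-4}^{4} (-3*x**2 - 4*x) cos(pi*x/2) dx = (-112/pi**2) - (80/pi**2) = -192/pi**2.
Hence a_2 = (1/4)·(-192/pi**2) = -48/pi**2.

-48/pi**2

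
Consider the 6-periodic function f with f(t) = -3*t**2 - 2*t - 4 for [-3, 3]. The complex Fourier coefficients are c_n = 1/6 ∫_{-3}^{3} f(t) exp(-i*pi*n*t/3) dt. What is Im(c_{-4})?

3/(2*pi)

Since f is real-valued, Im(c_{-4}) = -1/6 ∫_{-3}^{3} f(t) sin(-4*pi*t/3) dt = b_{4}/2.
Integrating by parts twice (tabular method), an antiderivative of (-3*t**2 - 2*t - 4) sin(-4*pi*t/3) is -9*t**2*cos(4*pi*t/3)/(4*pi) + 27*t*sin(4*pi*t/3)/(8*pi**2) - 3*t*cos(4*pi*t/3)/(2*pi) + 9*sin(4*pi*t/3)/(8*pi**2) - 3*cos(4*pi*t/3)/pi + 81*cos(4*pi*t/3)/(32*pi**3); evaluating from -3 to 3: ∫_{-3}^{3} (-3*t**2 - 2*t - 4) sin(-4*pi*t/3) dt = (3*(27 - 296*pi**2)/(32*pi**3)) - (3*(27 - 200*pi**2)/(32*pi**3)) = -9/pi.
Hence Im(c_{-4}) = (-1/6)·(-9/pi) = 3/(2*pi).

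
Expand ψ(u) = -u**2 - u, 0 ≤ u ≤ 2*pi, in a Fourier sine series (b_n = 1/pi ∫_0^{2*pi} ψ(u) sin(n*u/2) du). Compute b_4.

b_4 = 1/pi ∫_0^{2*pi} (-u**2 - u) sin(2*u) du.
Integrating by parts twice (tabular method), an antiderivative of (-u**2 - u) sin(2*u) is u**2*cos(2*u)/2 - u*sin(2*u)/2 + u*cos(2*u)/2 - sin(2*u)/4 - cos(2*u)/4; evaluating from 0 to 2*pi: ∫_{0}^{2*pi} (-u**2 - u) sin(2*u) du = (-1/4 + pi + 2*pi**2) - (-1/4) = pi*(1 + 2*pi).
Hence b_4 = (1/pi)·(pi*(1 + 2*pi)) = 1 + 2*pi.

1 + 2*pi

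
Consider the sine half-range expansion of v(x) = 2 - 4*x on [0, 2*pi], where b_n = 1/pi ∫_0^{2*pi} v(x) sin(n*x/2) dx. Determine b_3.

8*(1 - 2*pi)/(3*pi)

b_3 = 1/pi ∫_0^{2*pi} (2 - 4*x) sin(3*x/2) dx.
Integrating by parts (boundary term plus one more integral), an antiderivative of (2 - 4*x) sin(3*x/2) is 8*x*cos(3*x/2)/3 - 16*sin(3*x/2)/9 - 4*cos(3*x/2)/3; evaluating from 0 to 2*pi: ∫_{0}^{2*pi} (2 - 4*x) sin(3*x/2) dx = (4/3 - 16*pi/3) - (-4/3) = 8/3 - 16*pi/3.
Hence b_3 = (1/pi)·(8/3 - 16*pi/3) = 8*(1 - 2*pi)/(3*pi).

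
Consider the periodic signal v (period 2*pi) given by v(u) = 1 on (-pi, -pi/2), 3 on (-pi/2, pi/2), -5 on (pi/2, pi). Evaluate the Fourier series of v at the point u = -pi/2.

At u = -pi/2 the one-sided limits are v(-pi/2^-) = 1 and v(-pi/2^+) = 3.
By Dirichlet's theorem the series converges to their average, [(1) + (3)]/2 = 2.

2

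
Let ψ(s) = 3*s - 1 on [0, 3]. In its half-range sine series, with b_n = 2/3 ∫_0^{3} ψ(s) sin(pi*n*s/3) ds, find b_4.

b_4 = 2/3 ∫_0^{3} (3*s - 1) sin(4*pi*s/3) ds.
Integrating by parts (boundary term plus one more integral), an antiderivative of (3*s - 1) sin(4*pi*s/3) is -9*s*cos(4*pi*s/3)/(4*pi) + 27*sin(4*pi*s/3)/(16*pi**2) + 3*cos(4*pi*s/3)/(4*pi); evaluating from 0 to 3: ∫_{0}^{3} (3*s - 1) sin(4*pi*s/3) ds = (-6/pi) - (3/(4*pi)) = -27/(4*pi).
Hence b_4 = (2/3)·(-27/(4*pi)) = -9/(2*pi).

-9/(2*pi)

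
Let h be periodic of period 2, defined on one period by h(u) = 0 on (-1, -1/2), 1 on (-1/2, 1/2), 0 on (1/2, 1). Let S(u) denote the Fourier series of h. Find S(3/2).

u = 3/2 differs from u = -1/2 by 1 full period(s), and the series is 2-periodic.
At u = -1/2 the one-sided limits are h(-1/2^-) = 0 and h(-1/2^+) = 1.
By Dirichlet's theorem the series converges to their average, [(0) + (1)]/2 = 1/2.

1/2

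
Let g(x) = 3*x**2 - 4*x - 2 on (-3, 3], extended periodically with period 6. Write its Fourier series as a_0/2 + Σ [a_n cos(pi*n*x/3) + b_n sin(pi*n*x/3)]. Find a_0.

14

a_0 = 1/3 ∫_{-3}^{3} g(x) dx = 1/3 · (42) = 14.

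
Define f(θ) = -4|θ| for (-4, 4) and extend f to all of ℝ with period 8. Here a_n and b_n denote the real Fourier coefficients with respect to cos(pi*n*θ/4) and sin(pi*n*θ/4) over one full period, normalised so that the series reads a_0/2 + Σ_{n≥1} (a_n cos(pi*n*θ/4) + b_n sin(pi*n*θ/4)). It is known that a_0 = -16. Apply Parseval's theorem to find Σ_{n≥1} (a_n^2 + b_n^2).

Parseval: a_0^2/2 + Σ_{n≥1} (a_n^2+b_n^2) = 1/4 ∫_{-4}^{4} f(θ)^2 dθ = 512/3.
Subtract a_0^2/2 = 128: Σ (a_n^2+b_n^2) = 128/3.

128/3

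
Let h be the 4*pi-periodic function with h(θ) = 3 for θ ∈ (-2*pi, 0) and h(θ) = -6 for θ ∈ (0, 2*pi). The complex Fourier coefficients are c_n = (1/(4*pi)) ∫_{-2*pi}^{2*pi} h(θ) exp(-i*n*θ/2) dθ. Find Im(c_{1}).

Since h is real-valued, Im(c_{1}) = -(1/(4*pi)) ∫_{-2*pi}^{2*pi} h(θ) sin(θ/2) dθ = -b_{1}/2.
Split the integral at the breakpoints.
Directly, an antiderivative of (3) sin(θ/2) is -6*cos(θ/2); evaluating from -2*pi to 0: ∫_{-2*pi}^{0} (3) sin(θ/2) dθ = (-6) - (6) = -12.
Directly, an antiderivative of (-6) sin(θ/2) is 12*cos(θ/2); evaluating from 0 to 2*pi: ∫_{0}^{2*pi} (-6) sin(θ/2) dθ = (-12) - (12) = -24.
So ∫_{-2*pi}^{2*pi} h(θ) sin(θ/2) dθ = -36.
Hence Im(c_{1}) = (-1/(4*pi))·(-36) = 9/pi.

9/pi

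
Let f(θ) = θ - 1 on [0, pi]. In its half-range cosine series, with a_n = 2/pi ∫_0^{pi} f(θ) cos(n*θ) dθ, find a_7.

a_7 = 2/pi ∫_0^{pi} (θ - 1) cos(7*θ) dθ.
Integrating by parts (boundary term plus one more integral), an antiderivative of (θ - 1) cos(7*θ) is θ*sin(7*θ)/7 - sin(7*θ)/7 + cos(7*θ)/49; evaluating from 0 to pi: ∫_{0}^{pi} (θ - 1) cos(7*θ) dθ = (-1/49) - (1/49) = -2/49.
Hence a_7 = (2/pi)·(-2/49) = -4/(49*pi).

-4/(49*pi)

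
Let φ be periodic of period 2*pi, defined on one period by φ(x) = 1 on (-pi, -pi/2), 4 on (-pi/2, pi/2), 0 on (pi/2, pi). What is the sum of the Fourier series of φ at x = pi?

At x = pi the one-sided limits are φ(pi^-) = 0 and φ(pi^+) = 1.
By Dirichlet's theorem the series converges to their average, [(0) + (1)]/2 = 1/2.

1/2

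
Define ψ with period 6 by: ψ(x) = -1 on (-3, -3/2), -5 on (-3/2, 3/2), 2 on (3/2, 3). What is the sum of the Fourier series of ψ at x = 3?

1/2

x = 3 differs from x = -3 by 1 full period(s), and the series is 6-periodic.
At x = -3 the one-sided limits are ψ(-3^-) = 2 and ψ(-3^+) = -1.
By Dirichlet's theorem the series converges to their average, [(2) + (-1)]/2 = 1/2.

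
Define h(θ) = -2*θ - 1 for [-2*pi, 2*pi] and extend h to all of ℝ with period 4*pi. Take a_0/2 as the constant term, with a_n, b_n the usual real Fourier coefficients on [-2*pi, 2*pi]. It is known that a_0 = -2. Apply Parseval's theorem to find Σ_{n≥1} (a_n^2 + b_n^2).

Parseval: a_0^2/2 + Σ_{n≥1} (a_n^2+b_n^2) = (1/(2*pi)) ∫_{-2*pi}^{2*pi} h(θ)^2 dθ = 2 + 32*pi**2/3.
Subtract a_0^2/2 = 2: Σ (a_n^2+b_n^2) = 32*pi**2/3.

32*pi**2/3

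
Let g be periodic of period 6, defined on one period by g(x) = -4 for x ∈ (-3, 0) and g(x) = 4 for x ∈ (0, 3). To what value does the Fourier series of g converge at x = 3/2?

4

g is continuous at x = 3/2 with value 4, so the series converges to 4 there.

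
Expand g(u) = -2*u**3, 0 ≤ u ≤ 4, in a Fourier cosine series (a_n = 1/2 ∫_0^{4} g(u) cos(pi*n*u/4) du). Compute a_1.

a_1 = 1/2 ∫_0^{4} (-2*u**3) cos(pi*u/4) du.
Integrating by parts three times (tabular method), an antiderivative of (-2*u**3) cos(pi*u/4) is -8*u**3*sin(pi*u/4)/pi - 96*u**2*cos(pi*u/4)/pi**2 + 768*u*sin(pi*u/4)/pi**3 + 3072*cos(pi*u/4)/pi**4; evaluating from 0 to 4: ∫_{0}^{4} (-2*u**3) cos(pi*u/4) du = (1536*(-2 + pi**2)/pi**4) - (3072/pi**4) = 1536*(-4 + pi**2)/pi**4.
Hence a_1 = (1/2)·(1536*(-4 + pi**2)/pi**4) = 768*(-4 + pi**2)/pi**4.

768*(-4 + pi**2)/pi**4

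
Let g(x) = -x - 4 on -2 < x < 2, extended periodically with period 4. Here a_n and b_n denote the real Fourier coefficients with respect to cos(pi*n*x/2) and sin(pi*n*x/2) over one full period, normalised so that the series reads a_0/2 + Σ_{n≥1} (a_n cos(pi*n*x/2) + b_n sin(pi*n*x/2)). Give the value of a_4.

0

a_4 = 1/2 ∫_{-2}^{2} g(x) cos(2*pi*x) dx.
Integrating by parts (boundary term plus one more integral), an antiderivative of (-x - 4) cos(2*pi*x) is -x*sin(2*pi*x)/(2*pi) - 2*sin(2*pi*x)/pi - cos(2*pi*x)/(4*pi**2); evaluating from -2 to 2: ∫_{-2}^{2} (-x - 4) cos(2*pi*x) dx = (-1/(4*pi**2)) - (-1/(4*pi**2)) = 0.
Hence a_4 = (1/2)·(0) = 0.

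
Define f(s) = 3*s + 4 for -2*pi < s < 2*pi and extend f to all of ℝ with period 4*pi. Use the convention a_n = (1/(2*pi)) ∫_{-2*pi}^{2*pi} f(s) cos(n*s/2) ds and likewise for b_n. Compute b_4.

-3

b_4 = (1/(2*pi)) ∫_{-2*pi}^{2*pi} f(s) sin(2*s) ds.
Integrating by parts (boundary term plus one more integral), an antiderivative of (3*s + 4) sin(2*s) is -3*s*cos(2*s)/2 + 3*sin(2*s)/4 - 2*cos(2*s); evaluating from -2*pi to 2*pi: ∫_{-2*pi}^{2*pi} (3*s + 4) sin(2*s) ds = (-3*pi - 2) - (-2 + 3*pi) = -6*pi.
Hence b_4 = (1/(2*pi))·(-6*pi) = -3.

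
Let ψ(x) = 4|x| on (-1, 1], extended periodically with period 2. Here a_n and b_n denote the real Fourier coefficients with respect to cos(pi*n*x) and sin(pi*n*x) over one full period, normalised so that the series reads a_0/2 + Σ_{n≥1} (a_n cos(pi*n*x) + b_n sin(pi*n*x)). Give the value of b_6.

b_6 = ∫_{-1}^{1} ψ(x) sin(6*pi*x) dx.
ψ is even and sin(6*pi*x) is odd, so the integrand is odd over a symmetric interval and the integral vanishes.

0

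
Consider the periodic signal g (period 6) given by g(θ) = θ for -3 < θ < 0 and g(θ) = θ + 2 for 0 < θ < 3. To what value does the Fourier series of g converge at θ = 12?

θ = 12 differs from θ = 0 by 2 full period(s), and the series is 6-periodic.
At θ = 0 the one-sided limits are g(0^-) = 0 and g(0^+) = 2.
By Dirichlet's theorem the series converges to their average, [(0) + (2)]/2 = 1.

1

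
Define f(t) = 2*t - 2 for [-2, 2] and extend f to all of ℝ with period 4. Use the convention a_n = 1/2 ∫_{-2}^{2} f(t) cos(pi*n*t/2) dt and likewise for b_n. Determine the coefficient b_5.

b_5 = 1/2 ∫_{-2}^{2} f(t) sin(5*pi*t/2) dt.
Integrating by parts (boundary term plus one more integral), an antiderivative of (2*t - 2) sin(5*pi*t/2) is -4*t*cos(5*pi*t/2)/(5*pi) + 8*sin(5*pi*t/2)/(25*pi**2) + 4*cos(5*pi*t/2)/(5*pi); evaluating from -2 to 2: ∫_{-2}^{2} (2*t - 2) sin(5*pi*t/2) dt = (4/(5*pi)) - (-12/(5*pi)) = 16/(5*pi).
Hence b_5 = (1/2)·(16/(5*pi)) = 8/(5*pi).

8/(5*pi)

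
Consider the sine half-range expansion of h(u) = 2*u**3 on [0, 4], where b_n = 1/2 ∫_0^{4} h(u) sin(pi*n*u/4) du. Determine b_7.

256*(-6 + 49*pi**2)/(343*pi**3)

b_7 = 1/2 ∫_0^{4} (2*u**3) sin(7*pi*u/4) du.
Integrating by parts three times (tabular method), an antiderivative of (2*u**3) sin(7*pi*u/4) is -8*u**3*cos(7*pi*u/4)/(7*pi) + 96*u**2*sin(7*pi*u/4)/(49*pi**2) + 768*u*cos(7*pi*u/4)/(343*pi**3) - 3072*sin(7*pi*u/4)/(2401*pi**4); evaluating from 0 to 4: ∫_{0}^{4} (2*u**3) sin(7*pi*u/4) du = (512*(-6 + 49*pi**2)/(343*pi**3)) - (0) = 512*(-6 + 49*pi**2)/(343*pi**3).
Hence b_7 = (1/2)·(512*(-6 + 49*pi**2)/(343*pi**3)) = 256*(-6 + 49*pi**2)/(343*pi**3).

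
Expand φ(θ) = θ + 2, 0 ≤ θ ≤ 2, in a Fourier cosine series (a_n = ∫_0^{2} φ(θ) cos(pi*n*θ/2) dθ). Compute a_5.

-8/(25*pi**2)

a_5 = ∫_0^{2} (θ + 2) cos(5*pi*θ/2) dθ.
Integrating by parts (boundary term plus one more integral), an antiderivative of (θ + 2) cos(5*pi*θ/2) is 2*θ*sin(5*pi*θ/2)/(5*pi) + 4*sin(5*pi*θ/2)/(5*pi) + 4*cos(5*pi*θ/2)/(25*pi**2); evaluating from 0 to 2: ∫_{0}^{2} (θ + 2) cos(5*pi*θ/2) dθ = (-4/(25*pi**2)) - (4/(25*pi**2)) = -8/(25*pi**2).
Hence a_5 = -8/(25*pi**2).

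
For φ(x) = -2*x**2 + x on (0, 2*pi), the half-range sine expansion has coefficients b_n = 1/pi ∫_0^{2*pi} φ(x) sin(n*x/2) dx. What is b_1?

b_1 = 1/pi ∫_0^{2*pi} (-2*x**2 + x) sin(x/2) dx.
Integrating by parts twice (tabular method), an antiderivative of (-2*x**2 + x) sin(x/2) is 4*x**2*cos(x/2) - 16*x*sin(x/2) - 2*x*cos(x/2) + 4*sin(x/2) - 32*cos(x/2); evaluating from 0 to 2*pi: ∫_{0}^{2*pi} (-2*x**2 + x) sin(x/2) dx = (-16*pi**2 + 4*pi + 32) - (-32) = -16*pi**2 + 4*pi + 64.
Hence b_1 = (1/pi)·(-16*pi**2 + 4*pi + 64) = -16*pi + 4 + 64/pi.

-16*pi + 4 + 64/pi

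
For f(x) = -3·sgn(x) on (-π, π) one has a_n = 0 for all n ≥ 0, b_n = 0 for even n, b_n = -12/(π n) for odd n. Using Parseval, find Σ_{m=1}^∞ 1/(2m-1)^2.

pi**2/8

Parseval: Σ b_n^2 = (1/π) ∫_{-π}^{π} f(x)^2 dx = 18.
Only odd n contribute, with b_n^2 = 144/(π^2 n^2), so Σ_{m≥1} 1/(2m-1)^2 = π^2·(18)/144 = pi**2/8.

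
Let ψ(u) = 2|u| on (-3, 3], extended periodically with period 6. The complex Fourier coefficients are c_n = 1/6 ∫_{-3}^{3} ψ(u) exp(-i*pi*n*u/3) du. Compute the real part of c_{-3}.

Since ψ is real-valued, Re(c_{-3}) = 1/6 ∫_{-3}^{3} ψ(u) cos(-pi*u) du = a_{3}/2.
ψ is even and cos(-pi*u) is even, so the integrand is even: ∫_{-3}^{3} ψ(u) cos(-pi*u) du = 2∫_0^{3} ψ(u) cos(-pi*u) du.
Integrating by parts (boundary term plus one more integral), an antiderivative of (2*u) cos(-pi*u) is 2*u*sin(pi*u)/pi + 2*cos(pi*u)/pi**2; evaluating from 0 to 3: ∫_{0}^{3} (2*u) cos(-pi*u) du = (-2/pi**2) - (2/pi**2) = -4/pi**2.
So ∫_{-3}^{3} ψ(u) cos(-pi*u) du = -8/pi**2.
Hence Re(c_{-3}) = (1/6)·(-8/pi**2) = -4/(3*pi**2).

-4/(3*pi**2)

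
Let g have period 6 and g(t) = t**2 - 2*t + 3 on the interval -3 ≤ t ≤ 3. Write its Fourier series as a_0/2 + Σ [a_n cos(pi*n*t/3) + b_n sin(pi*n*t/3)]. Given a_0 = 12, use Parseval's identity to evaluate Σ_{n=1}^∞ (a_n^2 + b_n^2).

192/5

Parseval: a_0^2/2 + Σ_{n≥1} (a_n^2+b_n^2) = 1/3 ∫_{-3}^{3} g(t)^2 dt = 552/5.
Subtract a_0^2/2 = 72: Σ (a_n^2+b_n^2) = 192/5.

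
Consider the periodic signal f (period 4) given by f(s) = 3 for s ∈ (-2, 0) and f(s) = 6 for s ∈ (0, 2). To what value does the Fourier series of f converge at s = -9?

s = -9 differs from s = -1 by -2 full period(s), and the series is 4-periodic.
f is continuous at s = -1 with value 3, so the series converges to 3 there.

3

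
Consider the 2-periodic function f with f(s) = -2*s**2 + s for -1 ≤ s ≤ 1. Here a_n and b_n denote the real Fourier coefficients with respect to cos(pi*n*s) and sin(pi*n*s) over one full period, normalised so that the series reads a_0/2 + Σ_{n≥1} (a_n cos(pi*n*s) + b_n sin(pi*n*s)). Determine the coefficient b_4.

-1/(2*pi)

b_4 = ∫_{-1}^{1} f(s) sin(4*pi*s) ds.
Integrating by parts twice (tabular method), an antiderivative of (-2*s**2 + s) sin(4*pi*s) is s**2*cos(4*pi*s)/(2*pi) - s*sin(4*pi*s)/(4*pi**2) - s*cos(4*pi*s)/(4*pi) + sin(4*pi*s)/(16*pi**2) - cos(4*pi*s)/(16*pi**3); evaluating from -1 to 1: ∫_{-1}^{1} (-2*s**2 + s) sin(4*pi*s) ds = ((-1 + 4*pi**2)/(16*pi**3)) - ((-1 + 12*pi**2)/(16*pi**3)) = -1/(2*pi).
Hence b_4 = -1/(2*pi).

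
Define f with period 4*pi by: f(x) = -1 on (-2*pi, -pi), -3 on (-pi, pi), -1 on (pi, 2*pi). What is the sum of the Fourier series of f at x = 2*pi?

-1

x = 2*pi differs from x = -2*pi by 1 full period(s), and the series is 4*pi-periodic.
f is continuous at x = -2*pi with value -1, so the series converges to -1 there.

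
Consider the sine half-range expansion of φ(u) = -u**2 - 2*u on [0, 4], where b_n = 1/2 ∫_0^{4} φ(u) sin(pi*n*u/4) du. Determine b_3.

-16/pi + 128/(27*pi**3)

b_3 = 1/2 ∫_0^{4} (-u**2 - 2*u) sin(3*pi*u/4) du.
Integrating by parts twice (tabular method), an antiderivative of (-u**2 - 2*u) sin(3*pi*u/4) is 4*u**2*cos(3*pi*u/4)/(3*pi) - 32*u*sin(3*pi*u/4)/(9*pi**2) + 8*u*cos(3*pi*u/4)/(3*pi) - 32*sin(3*pi*u/4)/(9*pi**2) - 128*cos(3*pi*u/4)/(27*pi**3); evaluating from 0 to 4: ∫_{0}^{4} (-u**2 - 2*u) sin(3*pi*u/4) du = (-32/pi + 128/(27*pi**3)) - (-128/(27*pi**3)) = -32/pi + 256/(27*pi**3).
Hence b_3 = (1/2)·(-32/pi + 256/(27*pi**3)) = -16/pi + 128/(27*pi**3).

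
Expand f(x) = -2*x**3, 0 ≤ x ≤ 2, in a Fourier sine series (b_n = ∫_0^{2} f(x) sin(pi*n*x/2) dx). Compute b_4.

b_4 = ∫_0^{2} (-2*x**3) sin(2*pi*x) dx.
Integrating by parts three times (tabular method), an antiderivative of (-2*x**3) sin(2*pi*x) is x**3*cos(2*pi*x)/pi - 3*x**2*sin(2*pi*x)/(2*pi**2) - 3*x*cos(2*pi*x)/(2*pi**3) + 3*sin(2*pi*x)/(4*pi**4); evaluating from 0 to 2: ∫_{0}^{2} (-2*x**3) sin(2*pi*x) dx = (-3/pi**3 + 8/pi) - (0) = -3/pi**3 + 8/pi.
Hence b_4 = -3/pi**3 + 8/pi.

-3/pi**3 + 8/pi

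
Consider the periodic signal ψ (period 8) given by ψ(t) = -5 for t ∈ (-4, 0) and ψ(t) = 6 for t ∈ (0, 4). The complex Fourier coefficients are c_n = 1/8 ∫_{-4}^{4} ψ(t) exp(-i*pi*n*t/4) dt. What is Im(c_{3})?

Since ψ is real-valued, Im(c_{3}) = -1/8 ∫_{-4}^{4} ψ(t) sin(3*pi*t/4) dt = -b_{3}/2.
Split the integral at the breakpoints.
Directly, an antiderivative of (-5) sin(3*pi*t/4) is 20*cos(3*pi*t/4)/(3*pi); evaluating from -4 to 0: ∫_{-4}^{0} (-5) sin(3*pi*t/4) dt = (20/(3*pi)) - (-20/(3*pi)) = 40/(3*pi).
Directly, an antiderivative of (6) sin(3*pi*t/4) is -8*cos(3*pi*t/4)/pi; evaluating from 0 to 4: ∫_{0}^{4} (6) sin(3*pi*t/4) dt = (8/pi) - (-8/pi) = 16/pi.
So ∫_{-4}^{4} ψ(t) sin(3*pi*t/4) dt = 88/(3*pi).
Hence Im(c_{3}) = (-1/8)·(88/(3*pi)) = -11/(3*pi).

-11/(3*pi)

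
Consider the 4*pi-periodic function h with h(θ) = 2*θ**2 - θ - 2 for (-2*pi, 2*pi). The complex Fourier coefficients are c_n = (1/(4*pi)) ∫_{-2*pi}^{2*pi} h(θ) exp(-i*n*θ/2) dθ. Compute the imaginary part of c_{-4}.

1/2

Since h is real-valued, Im(c_{-4}) = -(1/(4*pi)) ∫_{-2*pi}^{2*pi} h(θ) sin(-2*θ) dθ = b_{4}/2.
Integrating by parts twice (tabular method), an antiderivative of (2*θ**2 - θ - 2) sin(-2*θ) is θ**2*cos(2*θ) - θ*sin(2*θ) - θ*cos(2*θ)/2 + sin(2*θ)/4 - 3*cos(2*θ)/2; evaluating from -2*pi to 2*pi: ∫_{-2*pi}^{2*pi} (2*θ**2 - θ - 2) sin(-2*θ) dθ = (-pi - 3/2 + 4*pi**2) - (-3/2 + pi + 4*pi**2) = -2*pi.
Hence Im(c_{-4}) = (-1/(4*pi))·(-2*pi) = 1/2.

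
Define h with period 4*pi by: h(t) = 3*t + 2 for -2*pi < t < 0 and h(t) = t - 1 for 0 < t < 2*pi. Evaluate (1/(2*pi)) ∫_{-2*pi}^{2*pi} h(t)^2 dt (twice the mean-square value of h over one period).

-14*pi + 5 + 40*pi**2/3

(1/(2*pi)) ∫_{-2*pi}^{2*pi} h(t)^2 dt = (1/(2*pi)) · (2*pi*(-42*pi + 15 + 40*pi**2)/3) = -14*pi + 5 + 40*pi**2/3.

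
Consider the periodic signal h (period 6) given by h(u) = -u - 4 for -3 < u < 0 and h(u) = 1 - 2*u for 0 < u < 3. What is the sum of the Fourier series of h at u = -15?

-3

u = -15 differs from u = -3 by -2 full period(s), and the series is 6-periodic.
At u = -3 the one-sided limits are h(-3^-) = -5 and h(-3^+) = -1.
By Dirichlet's theorem the series converges to their average, [(-5) + (-1)]/2 = -3.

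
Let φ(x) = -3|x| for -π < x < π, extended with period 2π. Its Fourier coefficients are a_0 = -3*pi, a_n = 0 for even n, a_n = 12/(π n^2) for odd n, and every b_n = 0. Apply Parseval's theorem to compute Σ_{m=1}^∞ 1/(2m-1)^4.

pi**4/96

Parseval: a_0^2/2 + Σ a_n^2 = (1/π) ∫_{-π}^{π} φ(x)^2 dx = 6*pi**2.
Subtract a_0^2/2 = 9*pi**2/2: Σ a_n^2 = 3*pi**2/2.
Only odd n contribute, with a_n^2 = 144/(π^2 n^4), so Σ_{m≥1} 1/(2m-1)^4 = π^2·(3*pi**2/2)/144 = pi**4/96.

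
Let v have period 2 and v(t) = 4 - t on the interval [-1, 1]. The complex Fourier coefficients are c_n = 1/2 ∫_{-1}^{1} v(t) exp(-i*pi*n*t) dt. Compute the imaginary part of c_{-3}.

Since v is real-valued, Im(c_{-3}) = -1/2 ∫_{-1}^{1} v(t) sin(-3*pi*t) dt = b_{3}/2.
Integrating by parts (boundary term plus one more integral), an antiderivative of (4 - t) sin(-3*pi*t) is -t*cos(3*pi*t)/(3*pi) + sin(3*pi*t)/(9*pi**2) + 4*cos(3*pi*t)/(3*pi); evaluating from -1 to 1: ∫_{-1}^{1} (4 - t) sin(-3*pi*t) dt = (-1/pi) - (-5/(3*pi)) = 2/(3*pi).
Hence Im(c_{-3}) = (-1/2)·(2/(3*pi)) = -1/(3*pi).

-1/(3*pi)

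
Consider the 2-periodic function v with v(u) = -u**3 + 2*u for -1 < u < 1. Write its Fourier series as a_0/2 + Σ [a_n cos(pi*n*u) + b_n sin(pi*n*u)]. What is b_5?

2*(6 + 25*pi**2)/(125*pi**3)

b_5 = ∫_{-1}^{1} v(u) sin(5*pi*u) du.
v is odd and sin(5*pi*u) is odd, so the integrand is even and b_5 = 2 ∫_0^{1} v(u) sin(5*pi*u) du.
Integrating by parts three times (tabular method), an antiderivative of (-u**3 + 2*u) sin(5*pi*u) is u**3*cos(5*pi*u)/(5*pi) - 3*u**2*sin(5*pi*u)/(25*pi**2) - 2*u*cos(5*pi*u)/(5*pi) - 6*u*cos(5*pi*u)/(125*pi**3) + 6*sin(5*pi*u)/(625*pi**4) + 2*sin(5*pi*u)/(25*pi**2); evaluating from 0 to 1: ∫_{0}^{1} (-u**3 + 2*u) sin(5*pi*u) du = ((6 + 25*pi**2)/(125*pi**3)) - (0) = (6 + 25*pi**2)/(125*pi**3).
Hence b_5 = 2·((6 + 25*pi**2)/(125*pi**3)) = 2*(6 + 25*pi**2)/(125*pi**3).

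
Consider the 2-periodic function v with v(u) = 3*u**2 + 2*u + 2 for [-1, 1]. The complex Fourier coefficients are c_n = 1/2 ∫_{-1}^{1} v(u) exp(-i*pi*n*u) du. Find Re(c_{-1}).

Since v is real-valued, Re(c_{-1}) = 1/2 ∫_{-1}^{1} v(u) cos(-pi*u) du = a_{1}/2.
Integrating by parts twice (tabular method), an antiderivative of (3*u**2 + 2*u + 2) cos(-pi*u) is 3*u**2*sin(pi*u)/pi + 2*u*sin(pi*u)/pi + 6*u*cos(pi*u)/pi**2 - 6*sin(pi*u)/pi**3 + 2*sin(pi*u)/pi + 2*cos(pi*u)/pi**2; evaluating from -1 to 1: ∫_{-1}^{1} (3*u**2 + 2*u + 2) cos(-pi*u) du = (-8/pi**2) - (4/pi**2) = -12/pi**2.
Hence Re(c_{-1}) = (1/2)·(-12/pi**2) = -6/pi**2.

-6/pi**2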